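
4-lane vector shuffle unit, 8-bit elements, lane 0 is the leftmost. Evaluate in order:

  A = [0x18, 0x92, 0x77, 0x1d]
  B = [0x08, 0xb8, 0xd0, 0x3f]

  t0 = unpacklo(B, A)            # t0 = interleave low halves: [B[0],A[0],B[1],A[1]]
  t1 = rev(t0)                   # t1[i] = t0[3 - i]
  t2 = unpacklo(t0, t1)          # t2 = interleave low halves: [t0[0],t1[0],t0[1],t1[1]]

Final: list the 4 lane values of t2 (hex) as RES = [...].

  t0: 08 18 b8 92
  t1: 92 b8 18 08
  t2: 08 92 18 b8

RES = [0x08, 0x92, 0x18, 0xb8]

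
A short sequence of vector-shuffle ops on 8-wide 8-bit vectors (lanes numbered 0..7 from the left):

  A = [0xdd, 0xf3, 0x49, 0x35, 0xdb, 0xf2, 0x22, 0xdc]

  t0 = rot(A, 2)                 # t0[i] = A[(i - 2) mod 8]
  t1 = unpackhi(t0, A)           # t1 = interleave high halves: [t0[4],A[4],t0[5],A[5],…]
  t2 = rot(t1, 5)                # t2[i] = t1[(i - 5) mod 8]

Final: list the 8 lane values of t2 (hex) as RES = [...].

RES = [ 0xf2  0xdb  0x22  0xf2  0xdc  0x49  0xdb  0x35 ]

  t0: 22 dc dd f3 49 35 db f2
  t1: 49 db 35 f2 db 22 f2 dc
  t2: f2 db 22 f2 dc 49 db 35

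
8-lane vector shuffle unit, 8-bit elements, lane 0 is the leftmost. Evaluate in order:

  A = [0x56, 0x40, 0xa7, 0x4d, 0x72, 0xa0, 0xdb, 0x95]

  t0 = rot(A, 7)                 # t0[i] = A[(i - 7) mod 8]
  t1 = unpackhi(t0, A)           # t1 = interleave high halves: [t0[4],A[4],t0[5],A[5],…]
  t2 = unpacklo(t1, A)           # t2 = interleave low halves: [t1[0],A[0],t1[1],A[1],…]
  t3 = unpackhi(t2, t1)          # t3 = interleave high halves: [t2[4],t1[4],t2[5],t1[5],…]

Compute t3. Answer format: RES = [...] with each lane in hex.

  t0: 40 a7 4d 72 a0 db 95 56
  t1: a0 72 db a0 95 db 56 95
  t2: a0 56 72 40 db a7 a0 4d
  t3: db 95 a7 db a0 56 4d 95

RES = [ 0xdb  0x95  0xa7  0xdb  0xa0  0x56  0x4d  0x95 ]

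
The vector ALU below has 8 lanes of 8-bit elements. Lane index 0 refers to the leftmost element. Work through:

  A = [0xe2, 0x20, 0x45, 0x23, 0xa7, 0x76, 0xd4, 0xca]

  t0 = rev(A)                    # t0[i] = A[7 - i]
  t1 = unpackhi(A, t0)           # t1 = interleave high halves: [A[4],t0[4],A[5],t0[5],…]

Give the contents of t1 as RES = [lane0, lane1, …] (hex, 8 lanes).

→ t0 |ca|d4|76|a7|23|45|20|e2|
→ t1 |a7|23|76|45|d4|20|ca|e2|

RES = [ 0xa7  0x23  0x76  0x45  0xd4  0x20  0xca  0xe2 ]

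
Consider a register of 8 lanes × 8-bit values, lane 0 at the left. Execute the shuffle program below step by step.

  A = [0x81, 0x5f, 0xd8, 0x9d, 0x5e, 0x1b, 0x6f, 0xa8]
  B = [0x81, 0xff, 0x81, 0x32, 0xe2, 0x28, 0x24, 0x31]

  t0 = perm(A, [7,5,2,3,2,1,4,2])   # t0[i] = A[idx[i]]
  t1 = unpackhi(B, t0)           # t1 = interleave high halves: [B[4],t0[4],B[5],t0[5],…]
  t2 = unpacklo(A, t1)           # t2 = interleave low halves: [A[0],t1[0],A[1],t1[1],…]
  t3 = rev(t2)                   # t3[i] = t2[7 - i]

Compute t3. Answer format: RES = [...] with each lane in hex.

  t0: a8 1b d8 9d d8 5f 5e d8
  t1: e2 d8 28 5f 24 5e 31 d8
  t2: 81 e2 5f d8 d8 28 9d 5f
  t3: 5f 9d 28 d8 d8 5f e2 81

RES = [0x5f, 0x9d, 0x28, 0xd8, 0xd8, 0x5f, 0xe2, 0x81]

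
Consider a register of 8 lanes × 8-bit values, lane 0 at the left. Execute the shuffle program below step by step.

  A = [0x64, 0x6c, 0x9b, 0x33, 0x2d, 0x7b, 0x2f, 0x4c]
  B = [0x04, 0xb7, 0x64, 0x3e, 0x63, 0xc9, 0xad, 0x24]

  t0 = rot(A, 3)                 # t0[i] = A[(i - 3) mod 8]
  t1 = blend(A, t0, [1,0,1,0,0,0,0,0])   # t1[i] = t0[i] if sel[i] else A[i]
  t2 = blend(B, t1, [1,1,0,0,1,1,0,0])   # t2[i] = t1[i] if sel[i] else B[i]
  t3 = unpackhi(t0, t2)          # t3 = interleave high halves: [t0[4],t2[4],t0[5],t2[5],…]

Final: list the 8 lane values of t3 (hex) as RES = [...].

t0 = [0x7b, 0x2f, 0x4c, 0x64, 0x6c, 0x9b, 0x33, 0x2d]
t1 = [0x7b, 0x6c, 0x4c, 0x33, 0x2d, 0x7b, 0x2f, 0x4c]
t2 = [0x7b, 0x6c, 0x64, 0x3e, 0x2d, 0x7b, 0xad, 0x24]
t3 = [0x6c, 0x2d, 0x9b, 0x7b, 0x33, 0xad, 0x2d, 0x24]

RES = [0x6c, 0x2d, 0x9b, 0x7b, 0x33, 0xad, 0x2d, 0x24]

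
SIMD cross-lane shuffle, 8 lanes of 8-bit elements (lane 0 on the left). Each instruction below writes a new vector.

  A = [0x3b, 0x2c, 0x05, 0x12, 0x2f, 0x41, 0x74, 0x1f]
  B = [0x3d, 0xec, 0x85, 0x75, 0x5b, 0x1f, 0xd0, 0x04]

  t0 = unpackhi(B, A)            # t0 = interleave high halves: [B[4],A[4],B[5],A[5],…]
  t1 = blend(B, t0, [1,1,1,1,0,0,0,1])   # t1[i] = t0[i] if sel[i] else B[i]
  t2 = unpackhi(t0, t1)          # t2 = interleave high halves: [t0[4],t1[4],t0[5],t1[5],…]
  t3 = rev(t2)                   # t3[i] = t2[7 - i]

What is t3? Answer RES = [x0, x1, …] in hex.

→ t0 |5b|2f|1f|41|d0|74|04|1f|
→ t1 |5b|2f|1f|41|5b|1f|d0|1f|
→ t2 |d0|5b|74|1f|04|d0|1f|1f|
→ t3 |1f|1f|d0|04|1f|74|5b|d0|

RES = [0x1f, 0x1f, 0xd0, 0x04, 0x1f, 0x74, 0x5b, 0xd0]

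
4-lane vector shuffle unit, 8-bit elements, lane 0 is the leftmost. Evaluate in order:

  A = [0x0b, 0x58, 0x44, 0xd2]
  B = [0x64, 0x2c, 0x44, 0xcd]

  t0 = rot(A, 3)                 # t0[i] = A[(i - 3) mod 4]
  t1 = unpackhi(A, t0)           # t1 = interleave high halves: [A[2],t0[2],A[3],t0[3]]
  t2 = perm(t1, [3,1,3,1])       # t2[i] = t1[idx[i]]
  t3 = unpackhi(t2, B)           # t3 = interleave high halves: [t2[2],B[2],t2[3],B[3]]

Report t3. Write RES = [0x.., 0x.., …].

RES = [ 0x0b  0x44  0xd2  0xcd ]

  t0: 58 44 d2 0b
  t1: 44 d2 d2 0b
  t2: 0b d2 0b d2
  t3: 0b 44 d2 cd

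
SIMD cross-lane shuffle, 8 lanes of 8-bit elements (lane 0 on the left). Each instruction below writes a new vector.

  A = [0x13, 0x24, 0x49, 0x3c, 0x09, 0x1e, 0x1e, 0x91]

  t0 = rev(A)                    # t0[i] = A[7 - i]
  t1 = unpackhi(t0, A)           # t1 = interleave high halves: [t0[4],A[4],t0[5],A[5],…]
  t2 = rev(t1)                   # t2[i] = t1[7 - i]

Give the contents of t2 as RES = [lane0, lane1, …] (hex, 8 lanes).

RES = [0x91, 0x13, 0x1e, 0x24, 0x1e, 0x49, 0x09, 0x3c]

  t0: 91 1e 1e 09 3c 49 24 13
  t1: 3c 09 49 1e 24 1e 13 91
  t2: 91 13 1e 24 1e 49 09 3c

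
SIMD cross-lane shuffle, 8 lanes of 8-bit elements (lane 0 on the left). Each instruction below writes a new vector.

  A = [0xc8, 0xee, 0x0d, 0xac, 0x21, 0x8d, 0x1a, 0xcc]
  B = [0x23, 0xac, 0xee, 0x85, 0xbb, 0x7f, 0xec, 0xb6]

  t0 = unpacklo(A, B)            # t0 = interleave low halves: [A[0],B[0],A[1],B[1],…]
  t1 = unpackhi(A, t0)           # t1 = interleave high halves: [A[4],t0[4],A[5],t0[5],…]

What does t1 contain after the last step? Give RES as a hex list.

  t0: c8 23 ee ac 0d ee ac 85
  t1: 21 0d 8d ee 1a ac cc 85

RES = [0x21, 0x0d, 0x8d, 0xee, 0x1a, 0xac, 0xcc, 0x85]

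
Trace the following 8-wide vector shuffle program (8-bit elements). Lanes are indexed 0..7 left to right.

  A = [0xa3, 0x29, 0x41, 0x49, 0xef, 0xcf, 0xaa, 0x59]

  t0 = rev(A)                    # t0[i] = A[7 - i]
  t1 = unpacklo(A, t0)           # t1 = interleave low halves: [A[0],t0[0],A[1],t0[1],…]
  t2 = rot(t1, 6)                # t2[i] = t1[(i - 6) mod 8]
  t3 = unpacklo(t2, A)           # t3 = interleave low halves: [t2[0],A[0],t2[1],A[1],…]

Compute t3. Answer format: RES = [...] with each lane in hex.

→ t0 |59|aa|cf|ef|49|41|29|a3|
→ t1 |a3|59|29|aa|41|cf|49|ef|
→ t2 |29|aa|41|cf|49|ef|a3|59|
→ t3 |29|a3|aa|29|41|41|cf|49|

RES = [0x29, 0xa3, 0xaa, 0x29, 0x41, 0x41, 0xcf, 0x49]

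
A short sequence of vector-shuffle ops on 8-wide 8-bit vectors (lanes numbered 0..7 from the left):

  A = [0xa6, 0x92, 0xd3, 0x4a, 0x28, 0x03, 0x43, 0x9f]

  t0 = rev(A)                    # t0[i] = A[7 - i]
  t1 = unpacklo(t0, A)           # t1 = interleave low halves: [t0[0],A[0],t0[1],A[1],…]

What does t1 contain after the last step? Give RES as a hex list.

RES = [0x9f, 0xa6, 0x43, 0x92, 0x03, 0xd3, 0x28, 0x4a]

→ t0 |9f|43|03|28|4a|d3|92|a6|
→ t1 |9f|a6|43|92|03|d3|28|4a|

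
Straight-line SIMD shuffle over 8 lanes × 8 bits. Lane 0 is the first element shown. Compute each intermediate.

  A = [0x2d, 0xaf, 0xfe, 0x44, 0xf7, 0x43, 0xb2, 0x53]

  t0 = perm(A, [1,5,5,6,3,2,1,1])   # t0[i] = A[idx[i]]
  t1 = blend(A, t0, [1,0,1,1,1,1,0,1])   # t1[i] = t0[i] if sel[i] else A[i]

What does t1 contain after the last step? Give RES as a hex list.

RES = [ 0xaf  0xaf  0x43  0xb2  0x44  0xfe  0xb2  0xaf ]

  t0: af 43 43 b2 44 fe af af
  t1: af af 43 b2 44 fe b2 af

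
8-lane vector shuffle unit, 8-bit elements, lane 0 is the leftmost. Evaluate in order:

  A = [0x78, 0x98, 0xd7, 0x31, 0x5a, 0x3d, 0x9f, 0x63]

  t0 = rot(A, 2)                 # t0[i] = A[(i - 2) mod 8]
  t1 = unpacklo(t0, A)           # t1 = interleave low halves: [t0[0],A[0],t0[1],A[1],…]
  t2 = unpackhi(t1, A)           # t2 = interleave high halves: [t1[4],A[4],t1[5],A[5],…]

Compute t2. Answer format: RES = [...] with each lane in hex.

→ t0 |9f|63|78|98|d7|31|5a|3d|
→ t1 |9f|78|63|98|78|d7|98|31|
→ t2 |78|5a|d7|3d|98|9f|31|63|

RES = [ 0x78  0x5a  0xd7  0x3d  0x98  0x9f  0x31  0x63 ]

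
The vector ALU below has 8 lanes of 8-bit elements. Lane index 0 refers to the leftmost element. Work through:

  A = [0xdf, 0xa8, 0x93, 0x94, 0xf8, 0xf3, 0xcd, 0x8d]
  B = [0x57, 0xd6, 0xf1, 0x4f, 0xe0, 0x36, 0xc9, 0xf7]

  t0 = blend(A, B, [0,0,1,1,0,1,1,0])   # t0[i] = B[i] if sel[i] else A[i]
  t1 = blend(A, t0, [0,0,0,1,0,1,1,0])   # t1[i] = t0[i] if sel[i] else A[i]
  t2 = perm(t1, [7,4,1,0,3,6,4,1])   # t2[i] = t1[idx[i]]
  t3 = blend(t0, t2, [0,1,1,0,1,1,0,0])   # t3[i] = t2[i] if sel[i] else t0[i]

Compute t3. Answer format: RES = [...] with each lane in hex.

RES = [0xdf, 0xf8, 0xa8, 0x4f, 0x4f, 0xc9, 0xc9, 0x8d]

t0 = [0xdf, 0xa8, 0xf1, 0x4f, 0xf8, 0x36, 0xc9, 0x8d]
t1 = [0xdf, 0xa8, 0x93, 0x4f, 0xf8, 0x36, 0xc9, 0x8d]
t2 = [0x8d, 0xf8, 0xa8, 0xdf, 0x4f, 0xc9, 0xf8, 0xa8]
t3 = [0xdf, 0xf8, 0xa8, 0x4f, 0x4f, 0xc9, 0xc9, 0x8d]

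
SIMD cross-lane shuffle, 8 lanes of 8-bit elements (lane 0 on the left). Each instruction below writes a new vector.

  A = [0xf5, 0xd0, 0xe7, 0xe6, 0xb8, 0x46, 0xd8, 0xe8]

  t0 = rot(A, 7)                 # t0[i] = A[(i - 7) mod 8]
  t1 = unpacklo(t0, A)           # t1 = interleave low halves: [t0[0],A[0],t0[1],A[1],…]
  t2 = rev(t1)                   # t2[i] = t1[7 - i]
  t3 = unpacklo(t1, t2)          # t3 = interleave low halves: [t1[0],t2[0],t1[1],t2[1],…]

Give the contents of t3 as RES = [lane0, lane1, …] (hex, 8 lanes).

→ t0 |d0|e7|e6|b8|46|d8|e8|f5|
→ t1 |d0|f5|e7|d0|e6|e7|b8|e6|
→ t2 |e6|b8|e7|e6|d0|e7|f5|d0|
→ t3 |d0|e6|f5|b8|e7|e7|d0|e6|

RES = [ 0xd0  0xe6  0xf5  0xb8  0xe7  0xe7  0xd0  0xe6 ]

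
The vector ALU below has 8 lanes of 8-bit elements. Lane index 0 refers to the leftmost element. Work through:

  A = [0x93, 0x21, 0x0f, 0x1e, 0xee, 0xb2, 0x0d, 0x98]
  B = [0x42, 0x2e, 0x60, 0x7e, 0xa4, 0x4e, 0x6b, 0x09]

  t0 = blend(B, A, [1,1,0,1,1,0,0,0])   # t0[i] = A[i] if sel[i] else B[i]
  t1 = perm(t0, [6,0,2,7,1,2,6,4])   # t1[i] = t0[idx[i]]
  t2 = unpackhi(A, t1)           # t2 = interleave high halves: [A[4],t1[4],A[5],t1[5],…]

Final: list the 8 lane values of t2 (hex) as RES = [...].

→ t0 |93|21|60|1e|ee|4e|6b|09|
→ t1 |6b|93|60|09|21|60|6b|ee|
→ t2 |ee|21|b2|60|0d|6b|98|ee|

RES = [0xee, 0x21, 0xb2, 0x60, 0x0d, 0x6b, 0x98, 0xee]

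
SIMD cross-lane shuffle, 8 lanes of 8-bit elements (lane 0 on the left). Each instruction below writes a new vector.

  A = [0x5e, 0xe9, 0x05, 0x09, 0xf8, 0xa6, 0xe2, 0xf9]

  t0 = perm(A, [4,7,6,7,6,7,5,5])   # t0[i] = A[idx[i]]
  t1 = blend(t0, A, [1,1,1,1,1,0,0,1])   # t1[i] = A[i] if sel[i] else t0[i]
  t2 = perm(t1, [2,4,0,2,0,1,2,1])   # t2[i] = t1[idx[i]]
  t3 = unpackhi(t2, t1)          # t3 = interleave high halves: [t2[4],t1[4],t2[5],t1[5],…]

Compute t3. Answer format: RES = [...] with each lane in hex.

RES = [ 0x5e  0xf8  0xe9  0xf9  0x05  0xa6  0xe9  0xf9 ]

  t0: f8 f9 e2 f9 e2 f9 a6 a6
  t1: 5e e9 05 09 f8 f9 a6 f9
  t2: 05 f8 5e 05 5e e9 05 e9
  t3: 5e f8 e9 f9 05 a6 e9 f9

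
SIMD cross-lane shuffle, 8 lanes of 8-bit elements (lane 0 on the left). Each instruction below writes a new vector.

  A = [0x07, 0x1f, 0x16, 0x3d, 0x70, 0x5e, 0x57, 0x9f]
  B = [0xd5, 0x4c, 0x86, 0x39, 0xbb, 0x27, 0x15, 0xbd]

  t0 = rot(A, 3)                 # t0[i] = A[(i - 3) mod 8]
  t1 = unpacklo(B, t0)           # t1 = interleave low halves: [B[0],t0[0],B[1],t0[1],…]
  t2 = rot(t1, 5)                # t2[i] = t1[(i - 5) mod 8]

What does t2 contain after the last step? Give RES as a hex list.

t0 = [0x5e, 0x57, 0x9f, 0x07, 0x1f, 0x16, 0x3d, 0x70]
t1 = [0xd5, 0x5e, 0x4c, 0x57, 0x86, 0x9f, 0x39, 0x07]
t2 = [0x57, 0x86, 0x9f, 0x39, 0x07, 0xd5, 0x5e, 0x4c]

RES = [ 0x57  0x86  0x9f  0x39  0x07  0xd5  0x5e  0x4c ]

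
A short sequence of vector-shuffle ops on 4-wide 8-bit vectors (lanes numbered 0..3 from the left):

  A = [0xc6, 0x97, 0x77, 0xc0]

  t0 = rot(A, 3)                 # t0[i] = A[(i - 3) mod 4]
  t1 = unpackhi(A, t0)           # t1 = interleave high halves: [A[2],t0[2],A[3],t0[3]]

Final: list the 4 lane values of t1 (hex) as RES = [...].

RES = [0x77, 0xc0, 0xc0, 0xc6]

t0 = [0x97, 0x77, 0xc0, 0xc6]
t1 = [0x77, 0xc0, 0xc0, 0xc6]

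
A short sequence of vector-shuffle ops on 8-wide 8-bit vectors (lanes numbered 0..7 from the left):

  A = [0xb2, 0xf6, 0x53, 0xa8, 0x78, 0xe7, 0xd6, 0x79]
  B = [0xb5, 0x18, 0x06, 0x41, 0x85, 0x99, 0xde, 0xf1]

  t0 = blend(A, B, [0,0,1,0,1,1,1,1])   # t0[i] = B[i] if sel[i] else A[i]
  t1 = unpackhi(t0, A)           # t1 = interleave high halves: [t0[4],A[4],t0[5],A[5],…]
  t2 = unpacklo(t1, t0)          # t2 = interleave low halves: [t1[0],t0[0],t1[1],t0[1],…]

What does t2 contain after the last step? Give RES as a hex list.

t0 = [0xb2, 0xf6, 0x06, 0xa8, 0x85, 0x99, 0xde, 0xf1]
t1 = [0x85, 0x78, 0x99, 0xe7, 0xde, 0xd6, 0xf1, 0x79]
t2 = [0x85, 0xb2, 0x78, 0xf6, 0x99, 0x06, 0xe7, 0xa8]

RES = [ 0x85  0xb2  0x78  0xf6  0x99  0x06  0xe7  0xa8 ]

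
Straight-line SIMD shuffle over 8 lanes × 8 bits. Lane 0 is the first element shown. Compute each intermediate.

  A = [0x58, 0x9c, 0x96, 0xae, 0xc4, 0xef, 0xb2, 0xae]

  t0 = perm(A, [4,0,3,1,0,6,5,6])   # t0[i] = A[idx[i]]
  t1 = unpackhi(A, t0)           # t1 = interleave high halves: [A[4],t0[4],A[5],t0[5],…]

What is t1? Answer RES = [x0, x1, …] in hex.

→ t0 |c4|58|ae|9c|58|b2|ef|b2|
→ t1 |c4|58|ef|b2|b2|ef|ae|b2|

RES = [0xc4, 0x58, 0xef, 0xb2, 0xb2, 0xef, 0xae, 0xb2]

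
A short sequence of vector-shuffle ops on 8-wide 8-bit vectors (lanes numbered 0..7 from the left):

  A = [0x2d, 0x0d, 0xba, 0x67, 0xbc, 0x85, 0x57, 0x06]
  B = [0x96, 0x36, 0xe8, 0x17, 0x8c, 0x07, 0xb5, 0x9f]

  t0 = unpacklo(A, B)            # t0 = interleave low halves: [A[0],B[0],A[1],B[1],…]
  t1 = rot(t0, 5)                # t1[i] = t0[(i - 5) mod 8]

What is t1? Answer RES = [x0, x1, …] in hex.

RES = [0x36, 0xba, 0xe8, 0x67, 0x17, 0x2d, 0x96, 0x0d]

→ t0 |2d|96|0d|36|ba|e8|67|17|
→ t1 |36|ba|e8|67|17|2d|96|0d|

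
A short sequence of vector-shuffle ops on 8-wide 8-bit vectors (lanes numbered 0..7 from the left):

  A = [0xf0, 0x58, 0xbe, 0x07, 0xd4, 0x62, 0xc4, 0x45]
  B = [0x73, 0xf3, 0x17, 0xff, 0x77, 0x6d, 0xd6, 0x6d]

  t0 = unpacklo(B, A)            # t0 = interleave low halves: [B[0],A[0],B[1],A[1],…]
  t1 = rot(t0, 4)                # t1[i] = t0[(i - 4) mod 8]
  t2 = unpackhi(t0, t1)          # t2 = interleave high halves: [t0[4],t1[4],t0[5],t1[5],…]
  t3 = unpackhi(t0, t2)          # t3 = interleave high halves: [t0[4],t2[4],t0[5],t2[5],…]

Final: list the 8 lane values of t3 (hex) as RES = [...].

RES = [ 0x17  0xff  0xbe  0xf3  0xff  0x07  0x07  0x58 ]

→ t0 |73|f0|f3|58|17|be|ff|07|
→ t1 |17|be|ff|07|73|f0|f3|58|
→ t2 |17|73|be|f0|ff|f3|07|58|
→ t3 |17|ff|be|f3|ff|07|07|58|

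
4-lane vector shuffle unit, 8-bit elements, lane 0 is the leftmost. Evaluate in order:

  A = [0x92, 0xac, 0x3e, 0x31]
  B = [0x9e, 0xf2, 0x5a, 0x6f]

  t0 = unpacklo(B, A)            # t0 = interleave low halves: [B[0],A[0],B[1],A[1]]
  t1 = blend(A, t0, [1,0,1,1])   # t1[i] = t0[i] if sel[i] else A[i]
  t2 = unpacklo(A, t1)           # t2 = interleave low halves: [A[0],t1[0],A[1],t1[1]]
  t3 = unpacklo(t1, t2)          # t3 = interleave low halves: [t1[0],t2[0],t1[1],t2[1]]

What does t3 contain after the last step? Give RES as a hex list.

t0 = [0x9e, 0x92, 0xf2, 0xac]
t1 = [0x9e, 0xac, 0xf2, 0xac]
t2 = [0x92, 0x9e, 0xac, 0xac]
t3 = [0x9e, 0x92, 0xac, 0x9e]

RES = [ 0x9e  0x92  0xac  0x9e ]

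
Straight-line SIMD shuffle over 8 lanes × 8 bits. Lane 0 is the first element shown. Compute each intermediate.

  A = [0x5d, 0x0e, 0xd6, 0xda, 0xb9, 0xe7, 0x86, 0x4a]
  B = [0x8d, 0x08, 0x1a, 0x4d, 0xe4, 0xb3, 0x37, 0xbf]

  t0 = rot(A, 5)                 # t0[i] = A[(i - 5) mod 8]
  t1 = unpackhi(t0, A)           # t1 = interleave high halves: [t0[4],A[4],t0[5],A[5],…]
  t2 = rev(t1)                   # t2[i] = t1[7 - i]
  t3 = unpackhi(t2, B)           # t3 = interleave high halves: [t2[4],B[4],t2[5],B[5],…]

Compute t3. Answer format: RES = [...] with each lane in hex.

t0 = [0xda, 0xb9, 0xe7, 0x86, 0x4a, 0x5d, 0x0e, 0xd6]
t1 = [0x4a, 0xb9, 0x5d, 0xe7, 0x0e, 0x86, 0xd6, 0x4a]
t2 = [0x4a, 0xd6, 0x86, 0x0e, 0xe7, 0x5d, 0xb9, 0x4a]
t3 = [0xe7, 0xe4, 0x5d, 0xb3, 0xb9, 0x37, 0x4a, 0xbf]

RES = [0xe7, 0xe4, 0x5d, 0xb3, 0xb9, 0x37, 0x4a, 0xbf]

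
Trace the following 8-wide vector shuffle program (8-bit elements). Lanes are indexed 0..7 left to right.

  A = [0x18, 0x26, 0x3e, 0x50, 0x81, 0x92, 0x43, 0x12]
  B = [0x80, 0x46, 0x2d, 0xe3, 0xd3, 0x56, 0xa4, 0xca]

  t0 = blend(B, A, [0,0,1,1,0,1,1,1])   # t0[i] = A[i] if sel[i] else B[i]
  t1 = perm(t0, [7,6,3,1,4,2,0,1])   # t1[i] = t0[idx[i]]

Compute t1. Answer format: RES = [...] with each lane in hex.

→ t0 |80|46|3e|50|d3|92|43|12|
→ t1 |12|43|50|46|d3|3e|80|46|

RES = [ 0x12  0x43  0x50  0x46  0xd3  0x3e  0x80  0x46 ]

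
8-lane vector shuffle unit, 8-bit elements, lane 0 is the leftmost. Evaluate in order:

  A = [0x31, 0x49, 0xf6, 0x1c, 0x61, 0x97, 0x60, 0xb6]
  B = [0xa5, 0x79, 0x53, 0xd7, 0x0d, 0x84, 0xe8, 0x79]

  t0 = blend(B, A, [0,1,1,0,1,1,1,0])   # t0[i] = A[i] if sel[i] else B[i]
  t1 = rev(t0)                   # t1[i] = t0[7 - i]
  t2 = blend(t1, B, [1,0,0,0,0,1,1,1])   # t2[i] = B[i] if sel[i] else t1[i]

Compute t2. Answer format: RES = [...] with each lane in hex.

t0 = [0xa5, 0x49, 0xf6, 0xd7, 0x61, 0x97, 0x60, 0x79]
t1 = [0x79, 0x60, 0x97, 0x61, 0xd7, 0xf6, 0x49, 0xa5]
t2 = [0xa5, 0x60, 0x97, 0x61, 0xd7, 0x84, 0xe8, 0x79]

RES = [0xa5, 0x60, 0x97, 0x61, 0xd7, 0x84, 0xe8, 0x79]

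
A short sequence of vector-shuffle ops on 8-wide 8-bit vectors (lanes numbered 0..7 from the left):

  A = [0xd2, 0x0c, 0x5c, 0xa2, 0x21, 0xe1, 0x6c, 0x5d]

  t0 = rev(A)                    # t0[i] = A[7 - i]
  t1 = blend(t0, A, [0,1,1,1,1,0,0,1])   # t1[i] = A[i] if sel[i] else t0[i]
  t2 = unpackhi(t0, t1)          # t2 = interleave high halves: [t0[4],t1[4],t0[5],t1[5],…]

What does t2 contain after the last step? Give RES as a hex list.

RES = [0xa2, 0x21, 0x5c, 0x5c, 0x0c, 0x0c, 0xd2, 0x5d]

  t0: 5d 6c e1 21 a2 5c 0c d2
  t1: 5d 0c 5c a2 21 5c 0c 5d
  t2: a2 21 5c 5c 0c 0c d2 5d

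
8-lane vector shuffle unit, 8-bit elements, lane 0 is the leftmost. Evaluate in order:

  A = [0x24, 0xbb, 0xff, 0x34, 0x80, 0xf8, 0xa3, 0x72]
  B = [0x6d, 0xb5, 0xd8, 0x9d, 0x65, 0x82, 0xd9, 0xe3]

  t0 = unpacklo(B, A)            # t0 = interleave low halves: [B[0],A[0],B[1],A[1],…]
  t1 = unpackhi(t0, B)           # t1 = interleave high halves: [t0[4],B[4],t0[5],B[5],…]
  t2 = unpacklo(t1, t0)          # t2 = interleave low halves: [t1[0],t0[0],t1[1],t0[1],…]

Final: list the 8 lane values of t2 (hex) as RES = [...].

RES = [0xd8, 0x6d, 0x65, 0x24, 0xff, 0xb5, 0x82, 0xbb]

  t0: 6d 24 b5 bb d8 ff 9d 34
  t1: d8 65 ff 82 9d d9 34 e3
  t2: d8 6d 65 24 ff b5 82 bb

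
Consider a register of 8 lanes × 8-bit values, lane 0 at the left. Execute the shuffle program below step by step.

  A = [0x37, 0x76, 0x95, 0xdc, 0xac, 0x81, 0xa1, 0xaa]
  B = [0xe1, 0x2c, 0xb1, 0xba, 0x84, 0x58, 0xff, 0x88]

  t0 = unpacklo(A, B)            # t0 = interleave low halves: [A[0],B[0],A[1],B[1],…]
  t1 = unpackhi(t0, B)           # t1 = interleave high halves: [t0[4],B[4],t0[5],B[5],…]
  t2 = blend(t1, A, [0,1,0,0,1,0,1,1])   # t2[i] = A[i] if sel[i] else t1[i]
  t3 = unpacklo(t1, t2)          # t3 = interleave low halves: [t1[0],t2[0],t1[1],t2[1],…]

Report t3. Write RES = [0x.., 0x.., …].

t0 = [0x37, 0xe1, 0x76, 0x2c, 0x95, 0xb1, 0xdc, 0xba]
t1 = [0x95, 0x84, 0xb1, 0x58, 0xdc, 0xff, 0xba, 0x88]
t2 = [0x95, 0x76, 0xb1, 0x58, 0xac, 0xff, 0xa1, 0xaa]
t3 = [0x95, 0x95, 0x84, 0x76, 0xb1, 0xb1, 0x58, 0x58]

RES = [ 0x95  0x95  0x84  0x76  0xb1  0xb1  0x58  0x58 ]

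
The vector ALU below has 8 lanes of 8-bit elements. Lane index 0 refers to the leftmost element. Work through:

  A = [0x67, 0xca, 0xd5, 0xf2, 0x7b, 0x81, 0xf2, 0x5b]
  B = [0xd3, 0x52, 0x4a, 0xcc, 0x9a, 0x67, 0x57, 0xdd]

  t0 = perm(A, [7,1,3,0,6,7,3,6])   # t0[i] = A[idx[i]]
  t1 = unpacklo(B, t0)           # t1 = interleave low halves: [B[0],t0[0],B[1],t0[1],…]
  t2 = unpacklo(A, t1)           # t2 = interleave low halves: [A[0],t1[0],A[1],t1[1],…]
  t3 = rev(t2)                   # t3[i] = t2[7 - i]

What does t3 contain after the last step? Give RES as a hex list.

t0 = [0x5b, 0xca, 0xf2, 0x67, 0xf2, 0x5b, 0xf2, 0xf2]
t1 = [0xd3, 0x5b, 0x52, 0xca, 0x4a, 0xf2, 0xcc, 0x67]
t2 = [0x67, 0xd3, 0xca, 0x5b, 0xd5, 0x52, 0xf2, 0xca]
t3 = [0xca, 0xf2, 0x52, 0xd5, 0x5b, 0xca, 0xd3, 0x67]

RES = [0xca, 0xf2, 0x52, 0xd5, 0x5b, 0xca, 0xd3, 0x67]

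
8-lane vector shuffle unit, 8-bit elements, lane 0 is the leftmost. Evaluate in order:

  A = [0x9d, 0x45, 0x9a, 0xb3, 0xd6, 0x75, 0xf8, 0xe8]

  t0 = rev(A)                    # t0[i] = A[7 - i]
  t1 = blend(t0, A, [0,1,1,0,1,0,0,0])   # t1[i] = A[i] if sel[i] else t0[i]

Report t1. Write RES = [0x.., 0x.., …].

→ t0 |e8|f8|75|d6|b3|9a|45|9d|
→ t1 |e8|45|9a|d6|d6|9a|45|9d|

RES = [ 0xe8  0x45  0x9a  0xd6  0xd6  0x9a  0x45  0x9d ]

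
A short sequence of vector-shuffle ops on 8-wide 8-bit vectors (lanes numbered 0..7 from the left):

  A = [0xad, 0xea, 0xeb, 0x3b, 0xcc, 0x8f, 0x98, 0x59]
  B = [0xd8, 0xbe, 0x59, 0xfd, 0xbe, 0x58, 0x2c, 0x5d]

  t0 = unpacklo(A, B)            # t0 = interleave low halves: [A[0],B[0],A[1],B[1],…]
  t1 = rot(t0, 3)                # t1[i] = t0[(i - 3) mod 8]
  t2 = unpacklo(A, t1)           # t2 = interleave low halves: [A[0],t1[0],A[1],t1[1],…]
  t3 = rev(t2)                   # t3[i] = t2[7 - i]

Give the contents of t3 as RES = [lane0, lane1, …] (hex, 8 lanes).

t0 = [0xad, 0xd8, 0xea, 0xbe, 0xeb, 0x59, 0x3b, 0xfd]
t1 = [0x59, 0x3b, 0xfd, 0xad, 0xd8, 0xea, 0xbe, 0xeb]
t2 = [0xad, 0x59, 0xea, 0x3b, 0xeb, 0xfd, 0x3b, 0xad]
t3 = [0xad, 0x3b, 0xfd, 0xeb, 0x3b, 0xea, 0x59, 0xad]

RES = [0xad, 0x3b, 0xfd, 0xeb, 0x3b, 0xea, 0x59, 0xad]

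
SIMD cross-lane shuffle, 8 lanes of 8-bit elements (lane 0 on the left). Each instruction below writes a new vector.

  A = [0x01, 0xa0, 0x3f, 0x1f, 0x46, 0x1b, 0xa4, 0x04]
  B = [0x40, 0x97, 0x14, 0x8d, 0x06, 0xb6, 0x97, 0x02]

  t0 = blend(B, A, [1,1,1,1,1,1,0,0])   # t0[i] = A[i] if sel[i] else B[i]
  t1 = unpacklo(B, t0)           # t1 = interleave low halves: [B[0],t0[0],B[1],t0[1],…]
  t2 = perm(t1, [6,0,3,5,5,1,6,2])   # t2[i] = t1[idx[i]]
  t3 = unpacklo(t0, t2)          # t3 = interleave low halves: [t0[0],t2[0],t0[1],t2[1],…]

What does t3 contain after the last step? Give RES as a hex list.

RES = [ 0x01  0x8d  0xa0  0x40  0x3f  0xa0  0x1f  0x3f ]

t0 = [0x01, 0xa0, 0x3f, 0x1f, 0x46, 0x1b, 0x97, 0x02]
t1 = [0x40, 0x01, 0x97, 0xa0, 0x14, 0x3f, 0x8d, 0x1f]
t2 = [0x8d, 0x40, 0xa0, 0x3f, 0x3f, 0x01, 0x8d, 0x97]
t3 = [0x01, 0x8d, 0xa0, 0x40, 0x3f, 0xa0, 0x1f, 0x3f]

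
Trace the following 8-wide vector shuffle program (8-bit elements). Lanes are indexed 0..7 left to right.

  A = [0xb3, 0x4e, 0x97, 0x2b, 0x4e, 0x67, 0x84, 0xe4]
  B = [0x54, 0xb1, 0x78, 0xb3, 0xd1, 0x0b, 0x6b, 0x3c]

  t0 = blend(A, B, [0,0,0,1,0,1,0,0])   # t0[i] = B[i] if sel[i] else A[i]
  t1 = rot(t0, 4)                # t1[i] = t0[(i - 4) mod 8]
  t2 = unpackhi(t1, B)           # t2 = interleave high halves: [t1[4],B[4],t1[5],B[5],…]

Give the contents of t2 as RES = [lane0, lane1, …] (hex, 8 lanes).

  t0: b3 4e 97 b3 4e 0b 84 e4
  t1: 4e 0b 84 e4 b3 4e 97 b3
  t2: b3 d1 4e 0b 97 6b b3 3c

RES = [0xb3, 0xd1, 0x4e, 0x0b, 0x97, 0x6b, 0xb3, 0x3c]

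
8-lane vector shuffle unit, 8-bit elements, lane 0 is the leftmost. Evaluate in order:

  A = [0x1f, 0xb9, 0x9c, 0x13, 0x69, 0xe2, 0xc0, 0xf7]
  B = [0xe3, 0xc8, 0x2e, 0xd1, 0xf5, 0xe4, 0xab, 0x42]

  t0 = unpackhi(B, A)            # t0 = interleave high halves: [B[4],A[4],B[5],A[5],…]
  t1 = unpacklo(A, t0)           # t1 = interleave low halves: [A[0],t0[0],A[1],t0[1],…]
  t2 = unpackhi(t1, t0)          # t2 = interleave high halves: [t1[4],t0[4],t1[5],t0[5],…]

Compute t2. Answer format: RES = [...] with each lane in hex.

→ t0 |f5|69|e4|e2|ab|c0|42|f7|
→ t1 |1f|f5|b9|69|9c|e4|13|e2|
→ t2 |9c|ab|e4|c0|13|42|e2|f7|

RES = [ 0x9c  0xab  0xe4  0xc0  0x13  0x42  0xe2  0xf7 ]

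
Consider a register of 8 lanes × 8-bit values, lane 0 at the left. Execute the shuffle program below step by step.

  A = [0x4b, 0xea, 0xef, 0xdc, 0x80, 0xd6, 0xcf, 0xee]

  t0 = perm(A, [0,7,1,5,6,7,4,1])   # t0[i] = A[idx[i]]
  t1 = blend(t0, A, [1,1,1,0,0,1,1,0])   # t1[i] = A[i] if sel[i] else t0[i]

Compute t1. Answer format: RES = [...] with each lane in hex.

→ t0 |4b|ee|ea|d6|cf|ee|80|ea|
→ t1 |4b|ea|ef|d6|cf|d6|cf|ea|

RES = [0x4b, 0xea, 0xef, 0xd6, 0xcf, 0xd6, 0xcf, 0xea]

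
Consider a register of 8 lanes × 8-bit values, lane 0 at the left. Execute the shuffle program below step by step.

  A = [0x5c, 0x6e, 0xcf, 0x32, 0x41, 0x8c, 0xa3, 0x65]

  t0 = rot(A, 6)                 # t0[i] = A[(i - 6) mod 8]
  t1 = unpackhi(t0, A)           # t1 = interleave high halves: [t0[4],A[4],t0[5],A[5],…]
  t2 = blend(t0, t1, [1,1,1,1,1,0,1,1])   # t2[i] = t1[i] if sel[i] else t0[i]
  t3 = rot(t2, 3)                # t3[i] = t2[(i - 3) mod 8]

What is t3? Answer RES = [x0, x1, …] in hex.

  t0: cf 32 41 8c a3 65 5c 6e
  t1: a3 41 65 8c 5c a3 6e 65
  t2: a3 41 65 8c 5c 65 6e 65
  t3: 65 6e 65 a3 41 65 8c 5c

RES = [ 0x65  0x6e  0x65  0xa3  0x41  0x65  0x8c  0x5c ]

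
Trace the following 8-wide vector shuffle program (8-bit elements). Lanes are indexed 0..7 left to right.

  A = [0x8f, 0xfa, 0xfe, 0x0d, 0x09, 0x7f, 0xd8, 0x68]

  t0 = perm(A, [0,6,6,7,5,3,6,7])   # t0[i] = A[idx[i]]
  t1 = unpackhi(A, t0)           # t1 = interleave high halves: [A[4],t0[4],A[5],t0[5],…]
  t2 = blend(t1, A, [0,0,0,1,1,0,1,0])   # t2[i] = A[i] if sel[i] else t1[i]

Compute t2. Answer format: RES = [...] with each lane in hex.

RES = [ 0x09  0x7f  0x7f  0x0d  0x09  0xd8  0xd8  0x68 ]

  t0: 8f d8 d8 68 7f 0d d8 68
  t1: 09 7f 7f 0d d8 d8 68 68
  t2: 09 7f 7f 0d 09 d8 d8 68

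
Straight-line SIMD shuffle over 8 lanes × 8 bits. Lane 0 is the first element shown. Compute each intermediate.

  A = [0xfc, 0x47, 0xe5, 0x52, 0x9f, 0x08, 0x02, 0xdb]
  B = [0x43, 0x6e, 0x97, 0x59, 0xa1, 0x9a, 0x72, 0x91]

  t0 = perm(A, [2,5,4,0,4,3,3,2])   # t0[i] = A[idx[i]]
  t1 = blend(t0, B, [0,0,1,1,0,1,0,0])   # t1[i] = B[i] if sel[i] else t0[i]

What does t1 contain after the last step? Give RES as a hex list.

RES = [0xe5, 0x08, 0x97, 0x59, 0x9f, 0x9a, 0x52, 0xe5]

t0 = [0xe5, 0x08, 0x9f, 0xfc, 0x9f, 0x52, 0x52, 0xe5]
t1 = [0xe5, 0x08, 0x97, 0x59, 0x9f, 0x9a, 0x52, 0xe5]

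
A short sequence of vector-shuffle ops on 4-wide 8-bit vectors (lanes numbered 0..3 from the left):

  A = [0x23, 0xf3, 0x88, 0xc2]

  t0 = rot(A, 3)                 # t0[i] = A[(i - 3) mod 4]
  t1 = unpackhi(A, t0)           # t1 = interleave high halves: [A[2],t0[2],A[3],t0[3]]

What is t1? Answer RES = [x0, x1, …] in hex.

RES = [ 0x88  0xc2  0xc2  0x23 ]

t0 = [0xf3, 0x88, 0xc2, 0x23]
t1 = [0x88, 0xc2, 0xc2, 0x23]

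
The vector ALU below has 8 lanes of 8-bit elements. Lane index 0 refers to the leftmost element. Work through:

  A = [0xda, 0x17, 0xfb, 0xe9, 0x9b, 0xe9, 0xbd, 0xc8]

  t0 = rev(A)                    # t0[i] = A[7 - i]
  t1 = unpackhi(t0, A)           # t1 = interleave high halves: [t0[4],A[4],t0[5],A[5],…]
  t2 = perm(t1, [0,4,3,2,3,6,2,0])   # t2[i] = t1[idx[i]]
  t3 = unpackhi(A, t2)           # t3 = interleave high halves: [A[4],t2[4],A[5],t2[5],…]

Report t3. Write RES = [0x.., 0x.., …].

  t0: c8 bd e9 9b e9 fb 17 da
  t1: e9 9b fb e9 17 bd da c8
  t2: e9 17 e9 fb e9 da fb e9
  t3: 9b e9 e9 da bd fb c8 e9

RES = [0x9b, 0xe9, 0xe9, 0xda, 0xbd, 0xfb, 0xc8, 0xe9]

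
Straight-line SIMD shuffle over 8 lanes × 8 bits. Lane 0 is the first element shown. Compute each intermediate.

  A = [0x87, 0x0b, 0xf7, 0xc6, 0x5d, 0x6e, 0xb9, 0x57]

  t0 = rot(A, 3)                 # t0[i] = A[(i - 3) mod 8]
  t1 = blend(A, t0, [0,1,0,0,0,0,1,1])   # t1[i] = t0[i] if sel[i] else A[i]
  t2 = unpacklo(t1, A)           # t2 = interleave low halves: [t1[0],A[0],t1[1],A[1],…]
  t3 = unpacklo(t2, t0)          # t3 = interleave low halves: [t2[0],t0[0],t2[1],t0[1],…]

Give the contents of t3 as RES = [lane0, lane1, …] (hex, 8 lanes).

→ t0 |6e|b9|57|87|0b|f7|c6|5d|
→ t1 |87|b9|f7|c6|5d|6e|c6|5d|
→ t2 |87|87|b9|0b|f7|f7|c6|c6|
→ t3 |87|6e|87|b9|b9|57|0b|87|

RES = [0x87, 0x6e, 0x87, 0xb9, 0xb9, 0x57, 0x0b, 0x87]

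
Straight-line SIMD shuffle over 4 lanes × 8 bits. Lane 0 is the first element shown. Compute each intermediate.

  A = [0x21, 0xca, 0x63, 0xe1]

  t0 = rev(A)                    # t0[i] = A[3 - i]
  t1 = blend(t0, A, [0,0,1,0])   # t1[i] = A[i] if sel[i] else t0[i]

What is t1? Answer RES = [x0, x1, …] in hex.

  t0: e1 63 ca 21
  t1: e1 63 63 21

RES = [ 0xe1  0x63  0x63  0x21 ]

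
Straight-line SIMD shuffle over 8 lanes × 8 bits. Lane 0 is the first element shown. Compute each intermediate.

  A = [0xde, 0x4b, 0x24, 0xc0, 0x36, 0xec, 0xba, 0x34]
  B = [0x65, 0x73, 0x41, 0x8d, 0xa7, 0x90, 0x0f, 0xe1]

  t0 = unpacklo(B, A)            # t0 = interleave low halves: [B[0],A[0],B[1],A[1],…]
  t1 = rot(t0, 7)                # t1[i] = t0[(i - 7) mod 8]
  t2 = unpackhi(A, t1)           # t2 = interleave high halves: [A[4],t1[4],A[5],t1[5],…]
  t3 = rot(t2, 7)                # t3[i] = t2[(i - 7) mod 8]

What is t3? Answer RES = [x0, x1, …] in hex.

RES = [0x24, 0xec, 0x8d, 0xba, 0xc0, 0x34, 0x65, 0x36]

t0 = [0x65, 0xde, 0x73, 0x4b, 0x41, 0x24, 0x8d, 0xc0]
t1 = [0xde, 0x73, 0x4b, 0x41, 0x24, 0x8d, 0xc0, 0x65]
t2 = [0x36, 0x24, 0xec, 0x8d, 0xba, 0xc0, 0x34, 0x65]
t3 = [0x24, 0xec, 0x8d, 0xba, 0xc0, 0x34, 0x65, 0x36]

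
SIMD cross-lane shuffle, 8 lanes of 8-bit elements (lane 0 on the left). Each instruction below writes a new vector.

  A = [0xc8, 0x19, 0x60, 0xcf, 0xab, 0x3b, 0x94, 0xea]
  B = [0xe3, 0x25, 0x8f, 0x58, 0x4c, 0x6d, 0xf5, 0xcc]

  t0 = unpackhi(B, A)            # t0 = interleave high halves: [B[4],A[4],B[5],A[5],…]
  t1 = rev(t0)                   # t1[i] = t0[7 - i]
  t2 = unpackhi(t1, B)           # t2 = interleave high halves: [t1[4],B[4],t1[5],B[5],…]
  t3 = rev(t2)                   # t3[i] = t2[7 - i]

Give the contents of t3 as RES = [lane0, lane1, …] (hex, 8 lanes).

RES = [ 0xcc  0x4c  0xf5  0xab  0x6d  0x6d  0x4c  0x3b ]

  t0: 4c ab 6d 3b f5 94 cc ea
  t1: ea cc 94 f5 3b 6d ab 4c
  t2: 3b 4c 6d 6d ab f5 4c cc
  t3: cc 4c f5 ab 6d 6d 4c 3b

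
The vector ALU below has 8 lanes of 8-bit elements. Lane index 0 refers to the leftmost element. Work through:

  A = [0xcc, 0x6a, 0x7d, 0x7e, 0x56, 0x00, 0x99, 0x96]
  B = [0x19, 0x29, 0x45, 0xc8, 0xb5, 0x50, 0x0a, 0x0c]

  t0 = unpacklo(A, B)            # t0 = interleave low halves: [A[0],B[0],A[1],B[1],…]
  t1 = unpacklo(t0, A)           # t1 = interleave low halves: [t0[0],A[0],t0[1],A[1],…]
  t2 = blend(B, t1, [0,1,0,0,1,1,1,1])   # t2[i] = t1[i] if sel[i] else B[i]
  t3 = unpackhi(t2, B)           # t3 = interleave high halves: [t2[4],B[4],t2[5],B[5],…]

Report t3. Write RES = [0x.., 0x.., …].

  t0: cc 19 6a 29 7d 45 7e c8
  t1: cc cc 19 6a 6a 7d 29 7e
  t2: 19 cc 45 c8 6a 7d 29 7e
  t3: 6a b5 7d 50 29 0a 7e 0c

RES = [0x6a, 0xb5, 0x7d, 0x50, 0x29, 0x0a, 0x7e, 0x0c]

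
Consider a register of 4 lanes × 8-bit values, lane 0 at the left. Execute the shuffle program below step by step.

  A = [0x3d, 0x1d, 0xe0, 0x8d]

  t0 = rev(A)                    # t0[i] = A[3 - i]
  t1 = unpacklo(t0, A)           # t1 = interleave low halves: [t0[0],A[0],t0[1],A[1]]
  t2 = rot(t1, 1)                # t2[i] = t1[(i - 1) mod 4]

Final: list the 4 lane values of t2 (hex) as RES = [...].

RES = [0x1d, 0x8d, 0x3d, 0xe0]

  t0: 8d e0 1d 3d
  t1: 8d 3d e0 1d
  t2: 1d 8d 3d e0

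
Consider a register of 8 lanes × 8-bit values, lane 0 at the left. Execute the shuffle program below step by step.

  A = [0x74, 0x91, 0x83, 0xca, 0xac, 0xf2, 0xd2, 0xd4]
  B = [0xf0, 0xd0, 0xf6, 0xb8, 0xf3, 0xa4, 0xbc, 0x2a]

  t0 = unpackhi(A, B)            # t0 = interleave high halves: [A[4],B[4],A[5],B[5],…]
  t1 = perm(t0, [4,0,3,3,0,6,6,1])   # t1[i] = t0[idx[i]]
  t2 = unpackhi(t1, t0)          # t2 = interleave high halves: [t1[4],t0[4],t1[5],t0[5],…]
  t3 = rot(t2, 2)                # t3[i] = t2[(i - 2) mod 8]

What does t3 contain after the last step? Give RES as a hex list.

RES = [0xf3, 0x2a, 0xac, 0xd2, 0xd4, 0xbc, 0xd4, 0xd4]

t0 = [0xac, 0xf3, 0xf2, 0xa4, 0xd2, 0xbc, 0xd4, 0x2a]
t1 = [0xd2, 0xac, 0xa4, 0xa4, 0xac, 0xd4, 0xd4, 0xf3]
t2 = [0xac, 0xd2, 0xd4, 0xbc, 0xd4, 0xd4, 0xf3, 0x2a]
t3 = [0xf3, 0x2a, 0xac, 0xd2, 0xd4, 0xbc, 0xd4, 0xd4]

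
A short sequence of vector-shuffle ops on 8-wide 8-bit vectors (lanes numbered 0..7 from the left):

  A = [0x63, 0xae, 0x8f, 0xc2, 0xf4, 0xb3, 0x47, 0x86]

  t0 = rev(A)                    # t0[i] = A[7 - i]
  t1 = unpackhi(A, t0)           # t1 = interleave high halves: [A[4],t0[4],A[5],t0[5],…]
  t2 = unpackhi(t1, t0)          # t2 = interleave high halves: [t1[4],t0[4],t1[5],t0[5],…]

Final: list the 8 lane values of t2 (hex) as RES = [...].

RES = [ 0x47  0xc2  0xae  0x8f  0x86  0xae  0x63  0x63 ]

→ t0 |86|47|b3|f4|c2|8f|ae|63|
→ t1 |f4|c2|b3|8f|47|ae|86|63|
→ t2 |47|c2|ae|8f|86|ae|63|63|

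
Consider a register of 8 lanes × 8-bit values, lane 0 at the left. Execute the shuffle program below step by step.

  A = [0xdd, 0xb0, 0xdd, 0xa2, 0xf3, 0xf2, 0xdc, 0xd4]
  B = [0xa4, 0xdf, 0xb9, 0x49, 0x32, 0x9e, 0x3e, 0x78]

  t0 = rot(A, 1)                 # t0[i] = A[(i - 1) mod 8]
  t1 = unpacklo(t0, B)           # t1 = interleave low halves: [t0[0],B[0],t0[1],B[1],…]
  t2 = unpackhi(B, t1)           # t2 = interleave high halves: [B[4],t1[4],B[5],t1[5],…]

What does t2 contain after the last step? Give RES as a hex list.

  t0: d4 dd b0 dd a2 f3 f2 dc
  t1: d4 a4 dd df b0 b9 dd 49
  t2: 32 b0 9e b9 3e dd 78 49

RES = [0x32, 0xb0, 0x9e, 0xb9, 0x3e, 0xdd, 0x78, 0x49]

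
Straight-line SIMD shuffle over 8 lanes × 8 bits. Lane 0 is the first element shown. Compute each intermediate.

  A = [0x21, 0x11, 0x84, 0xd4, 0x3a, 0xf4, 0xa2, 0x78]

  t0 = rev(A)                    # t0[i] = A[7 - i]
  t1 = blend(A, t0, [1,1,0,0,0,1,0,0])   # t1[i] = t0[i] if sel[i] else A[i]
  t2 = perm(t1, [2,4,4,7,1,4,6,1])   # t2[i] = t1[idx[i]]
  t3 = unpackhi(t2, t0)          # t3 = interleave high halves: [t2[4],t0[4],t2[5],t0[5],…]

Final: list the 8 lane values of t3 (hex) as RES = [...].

RES = [0xa2, 0xd4, 0x3a, 0x84, 0xa2, 0x11, 0xa2, 0x21]

t0 = [0x78, 0xa2, 0xf4, 0x3a, 0xd4, 0x84, 0x11, 0x21]
t1 = [0x78, 0xa2, 0x84, 0xd4, 0x3a, 0x84, 0xa2, 0x78]
t2 = [0x84, 0x3a, 0x3a, 0x78, 0xa2, 0x3a, 0xa2, 0xa2]
t3 = [0xa2, 0xd4, 0x3a, 0x84, 0xa2, 0x11, 0xa2, 0x21]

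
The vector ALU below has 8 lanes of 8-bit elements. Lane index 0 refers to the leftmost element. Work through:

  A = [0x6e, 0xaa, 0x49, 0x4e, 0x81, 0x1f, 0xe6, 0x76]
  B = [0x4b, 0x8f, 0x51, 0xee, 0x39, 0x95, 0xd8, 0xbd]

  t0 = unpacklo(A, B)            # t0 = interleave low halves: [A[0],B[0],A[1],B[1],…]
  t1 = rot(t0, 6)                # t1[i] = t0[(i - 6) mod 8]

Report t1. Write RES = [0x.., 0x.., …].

RES = [ 0xaa  0x8f  0x49  0x51  0x4e  0xee  0x6e  0x4b ]

→ t0 |6e|4b|aa|8f|49|51|4e|ee|
→ t1 |aa|8f|49|51|4e|ee|6e|4b|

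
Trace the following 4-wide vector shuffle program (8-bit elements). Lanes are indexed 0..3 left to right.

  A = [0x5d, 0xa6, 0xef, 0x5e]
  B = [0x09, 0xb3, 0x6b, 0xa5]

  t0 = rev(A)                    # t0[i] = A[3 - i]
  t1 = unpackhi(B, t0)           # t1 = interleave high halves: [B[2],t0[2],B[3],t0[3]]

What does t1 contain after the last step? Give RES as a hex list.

t0 = [0x5e, 0xef, 0xa6, 0x5d]
t1 = [0x6b, 0xa6, 0xa5, 0x5d]

RES = [0x6b, 0xa6, 0xa5, 0x5d]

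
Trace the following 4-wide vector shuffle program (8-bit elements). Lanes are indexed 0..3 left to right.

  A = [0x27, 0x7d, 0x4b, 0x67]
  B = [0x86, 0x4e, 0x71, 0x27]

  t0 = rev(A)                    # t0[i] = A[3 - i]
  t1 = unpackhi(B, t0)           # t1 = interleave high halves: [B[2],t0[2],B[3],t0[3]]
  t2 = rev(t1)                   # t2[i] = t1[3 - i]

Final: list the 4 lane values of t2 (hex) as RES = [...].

t0 = [0x67, 0x4b, 0x7d, 0x27]
t1 = [0x71, 0x7d, 0x27, 0x27]
t2 = [0x27, 0x27, 0x7d, 0x71]

RES = [0x27, 0x27, 0x7d, 0x71]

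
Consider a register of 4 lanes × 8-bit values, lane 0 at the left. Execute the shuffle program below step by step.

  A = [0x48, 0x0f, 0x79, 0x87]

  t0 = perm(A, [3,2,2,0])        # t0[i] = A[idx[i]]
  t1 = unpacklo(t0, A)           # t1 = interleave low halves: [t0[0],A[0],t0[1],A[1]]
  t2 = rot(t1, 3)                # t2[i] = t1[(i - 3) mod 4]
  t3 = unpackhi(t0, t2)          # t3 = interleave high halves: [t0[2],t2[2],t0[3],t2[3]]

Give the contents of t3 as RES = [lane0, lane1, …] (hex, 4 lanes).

RES = [0x79, 0x0f, 0x48, 0x87]

t0 = [0x87, 0x79, 0x79, 0x48]
t1 = [0x87, 0x48, 0x79, 0x0f]
t2 = [0x48, 0x79, 0x0f, 0x87]
t3 = [0x79, 0x0f, 0x48, 0x87]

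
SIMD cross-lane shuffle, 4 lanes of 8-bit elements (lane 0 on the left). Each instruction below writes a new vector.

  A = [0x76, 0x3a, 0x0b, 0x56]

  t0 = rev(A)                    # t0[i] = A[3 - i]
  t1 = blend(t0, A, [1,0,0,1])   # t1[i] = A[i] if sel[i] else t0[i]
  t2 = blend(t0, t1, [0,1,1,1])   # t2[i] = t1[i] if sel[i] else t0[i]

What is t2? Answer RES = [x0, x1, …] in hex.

  t0: 56 0b 3a 76
  t1: 76 0b 3a 56
  t2: 56 0b 3a 56

RES = [ 0x56  0x0b  0x3a  0x56 ]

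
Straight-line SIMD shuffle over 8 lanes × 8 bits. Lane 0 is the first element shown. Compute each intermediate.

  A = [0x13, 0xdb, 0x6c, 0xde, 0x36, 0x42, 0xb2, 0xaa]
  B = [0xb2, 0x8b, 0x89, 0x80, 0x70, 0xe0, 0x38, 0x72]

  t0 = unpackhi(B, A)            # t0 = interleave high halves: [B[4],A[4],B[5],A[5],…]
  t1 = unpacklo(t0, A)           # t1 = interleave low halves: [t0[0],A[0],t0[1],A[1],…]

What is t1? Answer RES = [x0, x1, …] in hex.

t0 = [0x70, 0x36, 0xe0, 0x42, 0x38, 0xb2, 0x72, 0xaa]
t1 = [0x70, 0x13, 0x36, 0xdb, 0xe0, 0x6c, 0x42, 0xde]

RES = [0x70, 0x13, 0x36, 0xdb, 0xe0, 0x6c, 0x42, 0xde]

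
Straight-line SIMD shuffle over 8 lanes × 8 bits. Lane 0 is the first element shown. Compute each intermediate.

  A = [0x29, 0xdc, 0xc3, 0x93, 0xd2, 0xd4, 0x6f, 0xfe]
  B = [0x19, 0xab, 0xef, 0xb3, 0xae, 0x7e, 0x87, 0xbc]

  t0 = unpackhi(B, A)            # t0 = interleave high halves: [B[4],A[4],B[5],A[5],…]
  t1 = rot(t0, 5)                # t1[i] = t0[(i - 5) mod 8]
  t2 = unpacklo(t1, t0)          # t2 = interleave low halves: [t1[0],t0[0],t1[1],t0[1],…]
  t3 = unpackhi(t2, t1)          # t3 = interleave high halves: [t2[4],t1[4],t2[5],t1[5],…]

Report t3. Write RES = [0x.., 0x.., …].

t0 = [0xae, 0xd2, 0x7e, 0xd4, 0x87, 0x6f, 0xbc, 0xfe]
t1 = [0xd4, 0x87, 0x6f, 0xbc, 0xfe, 0xae, 0xd2, 0x7e]
t2 = [0xd4, 0xae, 0x87, 0xd2, 0x6f, 0x7e, 0xbc, 0xd4]
t3 = [0x6f, 0xfe, 0x7e, 0xae, 0xbc, 0xd2, 0xd4, 0x7e]

RES = [0x6f, 0xfe, 0x7e, 0xae, 0xbc, 0xd2, 0xd4, 0x7e]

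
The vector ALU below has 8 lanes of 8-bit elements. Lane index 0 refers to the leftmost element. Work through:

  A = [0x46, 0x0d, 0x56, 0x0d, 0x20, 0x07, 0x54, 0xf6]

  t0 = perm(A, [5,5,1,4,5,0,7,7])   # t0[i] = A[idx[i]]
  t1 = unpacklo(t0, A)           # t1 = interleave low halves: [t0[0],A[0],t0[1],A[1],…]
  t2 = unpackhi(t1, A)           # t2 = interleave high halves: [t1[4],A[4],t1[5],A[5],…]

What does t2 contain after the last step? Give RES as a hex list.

RES = [ 0x0d  0x20  0x56  0x07  0x20  0x54  0x0d  0xf6 ]

→ t0 |07|07|0d|20|07|46|f6|f6|
→ t1 |07|46|07|0d|0d|56|20|0d|
→ t2 |0d|20|56|07|20|54|0d|f6|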